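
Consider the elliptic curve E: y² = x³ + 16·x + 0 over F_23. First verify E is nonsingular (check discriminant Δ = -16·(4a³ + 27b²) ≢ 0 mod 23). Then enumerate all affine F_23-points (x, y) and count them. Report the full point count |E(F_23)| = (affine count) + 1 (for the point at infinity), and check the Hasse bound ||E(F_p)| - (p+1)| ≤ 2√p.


Affine points = {(0, 0), (3, 11), (3, 12), (4, 6), (4, 17), (6, 6), (6, 17), (7, 8), (7, 15), (11, 9), (11, 14), (13, 6), (13, 17), (14, 1), (14, 22), (15, 2), (15, 21), (18, 5), (18, 18), (21, 11), (21, 12), (22, 11), (22, 12)}; affine count = 23; |E(F_23)| = 24.

Discriminant check: Δ ∝ 4a³ + 27b² = 4·16³ + 27·0² = 4·4096 + 27·0 ≡ 8 (mod 23). Nonzero ⇒ E is nonsingular.
For each x ∈ F_23, compute rhs = x³ + 16·x + 0 mod 23, then count y ∈ F_23 with y² ≡ rhs.
  x = 0: rhs = 0, matching y values: 0 (1 points).
  x = 1: rhs = 17, matching y values: none (0 points).
  x = 2: rhs = 17, matching y values: none (0 points).
  x = 3: rhs = 6, matching y values: 11, 12 (2 points).
  x = 4: rhs = 13, matching y values: 6, 17 (2 points).
  x = 5: rhs = 21, matching y values: none (0 points).
  x = 6: rhs = 13, matching y values: 6, 17 (2 points).
  x = 7: rhs = 18, matching y values: 8, 15 (2 points).
  x = 8: rhs = 19, matching y values: none (0 points).
  x = 9: rhs = 22, matching y values: none (0 points).
  x = 10: rhs = 10, matching y values: none (0 points).
  x = 11: rhs = 12, matching y values: 9, 14 (2 points).
  x = 12: rhs = 11, matching y values: none (0 points).
  x = 13: rhs = 13, matching y values: 6, 17 (2 points).
  x = 14: rhs = 1, matching y values: 1, 22 (2 points).
  x = 15: rhs = 4, matching y values: 2, 21 (2 points).
  x = 16: rhs = 5, matching y values: none (0 points).
  x = 17: rhs = 10, matching y values: none (0 points).
  x = 18: rhs = 2, matching y values: 5, 18 (2 points).
  x = 19: rhs = 10, matching y values: none (0 points).
  x = 20: rhs = 17, matching y values: none (0 points).
  x = 21: rhs = 6, matching y values: 11, 12 (2 points).
  x = 22: rhs = 6, matching y values: 11, 12 (2 points).
Total affine count: 23.
Full point count |E(F_23)| = 23 + 1 = 24.
Hasse bound: |24 − (23+1)| = |0| = 0 ≤ 2√23 ≈ 9.5917 ✓.


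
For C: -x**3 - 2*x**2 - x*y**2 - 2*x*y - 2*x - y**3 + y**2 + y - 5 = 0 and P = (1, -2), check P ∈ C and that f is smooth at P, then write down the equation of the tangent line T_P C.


Tangent line at P: -9*x - 13*y - 17 = 0.

Step 1: f(1, -2) = 0, so P lies on C.
Step 2: partial derivatives
  f_x(x, y) = -3*x**2 - 4*x - y**2 - 2*y - 2, f_y(x, y) = -2*x*y - 2*x - 3*y**2 + 2*y + 1.
  f_x(P) = -9, f_y(P) = -13 (gradient nonzero, so P is smooth).
Step 3: tangent line at P: -9·(x − 1) + -13·(y − -2) = 0.
Expanding: -9*x - 13*y - 17 = 0.


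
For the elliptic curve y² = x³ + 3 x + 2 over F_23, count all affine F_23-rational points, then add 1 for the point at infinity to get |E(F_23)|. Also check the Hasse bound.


Affine points = {(0, 5), (0, 18), (1, 11), (1, 12), (2, 4), (2, 19), (4, 3), (4, 20), (5, 2), (5, 21), (6, 11), (6, 12), (8, 3), (8, 20), (11, 3), (11, 20), (12, 8), (12, 15), (15, 8), (15, 15), (16, 11), (16, 12), (18, 0), (19, 8), (19, 15), (20, 9), (20, 14)}; affine count = 27; |E(F_23)| = 28.

Discriminant check: Δ ∝ 4a³ + 27b² = 4·3³ + 27·2² = 4·27 + 27·4 ≡ 9 (mod 23). Nonzero ⇒ E is nonsingular.
For each x ∈ F_23, compute rhs = x³ + 3·x + 2 mod 23, then count y ∈ F_23 with y² ≡ rhs.
  x = 0: rhs = 2, matching y values: 5, 18 (2 points).
  x = 1: rhs = 6, matching y values: 11, 12 (2 points).
  x = 2: rhs = 16, matching y values: 4, 19 (2 points).
  x = 3: rhs = 15, matching y values: none (0 points).
  x = 4: rhs = 9, matching y values: 3, 20 (2 points).
  x = 5: rhs = 4, matching y values: 2, 21 (2 points).
  x = 6: rhs = 6, matching y values: 11, 12 (2 points).
  x = 7: rhs = 21, matching y values: none (0 points).
  x = 8: rhs = 9, matching y values: 3, 20 (2 points).
  x = 9: rhs = 22, matching y values: none (0 points).
  x = 10: rhs = 20, matching y values: none (0 points).
  x = 11: rhs = 9, matching y values: 3, 20 (2 points).
  x = 12: rhs = 18, matching y values: 8, 15 (2 points).
  x = 13: rhs = 7, matching y values: none (0 points).
  x = 14: rhs = 5, matching y values: none (0 points).
  x = 15: rhs = 18, matching y values: 8, 15 (2 points).
  x = 16: rhs = 6, matching y values: 11, 12 (2 points).
  x = 17: rhs = 21, matching y values: none (0 points).
  x = 18: rhs = 0, matching y values: 0 (1 points).
  x = 19: rhs = 18, matching y values: 8, 15 (2 points).
  x = 20: rhs = 12, matching y values: 9, 14 (2 points).
  x = 21: rhs = 11, matching y values: none (0 points).
  x = 22: rhs = 21, matching y values: none (0 points).
Total affine count: 27.
Full point count |E(F_23)| = 27 + 1 = 28.
Hasse bound: |28 − (23+1)| = |4| = 4 ≤ 2√23 ≈ 9.5917 ✓.


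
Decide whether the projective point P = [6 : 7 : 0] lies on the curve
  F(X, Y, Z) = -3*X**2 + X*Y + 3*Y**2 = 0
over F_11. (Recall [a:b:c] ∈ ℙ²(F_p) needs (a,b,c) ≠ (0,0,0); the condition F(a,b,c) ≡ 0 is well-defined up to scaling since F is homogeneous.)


F(6,7,0) ≡ 4 (mod 11); P is NOT on the curve.

Evaluate F(6, 7, 0) term-by-term (mod 11).
  -3*X**2 ↦ -3·36·1·1 = -108
  X*Y ↦ 1·6·7·1 = 42
  3*Y**2 ↦ 3·1·49·1 = 147
Sum: F(6, 7, 0) = (-108) + (42) + (147) = 81.
Reducing mod 11: 81 ≡ 4 (mod 11).
Since F(a, b, c) ≡ 4 ≠ 0 (mod 11), P does NOT lie on the curve.


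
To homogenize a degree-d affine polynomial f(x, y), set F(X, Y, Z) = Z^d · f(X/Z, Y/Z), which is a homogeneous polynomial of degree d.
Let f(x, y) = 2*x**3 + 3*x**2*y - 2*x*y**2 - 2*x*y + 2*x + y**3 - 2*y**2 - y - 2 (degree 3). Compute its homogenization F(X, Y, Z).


F(X, Y, Z) = 2*X**3 + 3*X**2*Y - 2*X*Y**2 - 2*X*Y*Z + 2*X*Z**2 + Y**3 - 2*Y**2*Z - Y*Z**2 - 2*Z**3

deg(f) = 3.
Substitute x = X/Z, y = Y/Z into f, then multiply by Z^3.
  monomial 2·x^3·y^0 ↦ 2·X^3·Y^0·Z^0.
  monomial 3·x^2·y^1 ↦ 3·X^2·Y^1·Z^0.
  monomial -2·x^1·y^2 ↦ -2·X^1·Y^2·Z^0.
  monomial -2·x^1·y^1 ↦ -2·X^1·Y^1·Z^1.
  monomial 2·x^1·y^0 ↦ 2·X^1·Y^0·Z^2.
  monomial 1·x^0·y^3 ↦ 1·X^0·Y^3·Z^0.
  monomial -2·x^0·y^2 ↦ -2·X^0·Y^2·Z^1.
  monomial -1·x^0·y^1 ↦ -1·X^0·Y^1·Z^2.
  monomial -2·x^0·y^0 ↦ -2·X^0·Y^0·Z^3.
Collecting: F(X, Y, Z) = 2*X**3 + 3*X**2*Y - 2*X*Y**2 - 2*X*Y*Z + 2*X*Z**2 + Y**3 - 2*Y**2*Z - Y*Z**2 - 2*Z**3.


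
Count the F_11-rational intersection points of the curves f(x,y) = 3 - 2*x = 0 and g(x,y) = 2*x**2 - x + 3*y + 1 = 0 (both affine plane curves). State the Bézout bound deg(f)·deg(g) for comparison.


Common zeros: {(7, 6)}; count = 1; Bézout bound = 2.

deg(f) = 1, deg(g) = 2, so Bézout bound = 2.
Scan x ∈ F_11. For each x, list the y ∈ F_11 with f(x, y) ≡ 0 and those with g(x, y) ≡ 0 (mod 11); the common zeros in that column are the intersection.
  x = 0: f ≡ 0 at y ∈ ∅; g ≡ 0 at y ∈ {7}; common: ∅.
  x = 1: f ≡ 0 at y ∈ ∅; g ≡ 0 at y ∈ {3}; common: ∅.
  x = 2: f ≡ 0 at y ∈ ∅; g ≡ 0 at y ∈ {5}; common: ∅.
  x = 3: f ≡ 0 at y ∈ ∅; g ≡ 0 at y ∈ {2}; common: ∅.
  x = 4: f ≡ 0 at y ∈ ∅; g ≡ 0 at y ∈ {5}; common: ∅.
  x = 5: f ≡ 0 at y ∈ ∅; g ≡ 0 at y ∈ {3}; common: ∅.
  x = 6: f ≡ 0 at y ∈ ∅; g ≡ 0 at y ∈ {7}; common: ∅.
  x = 7: f ≡ 0 at y ∈ {0, 1, 2, 3, 4, 5, 6, 7, 8, 9, 10}; g ≡ 0 at y ∈ {6}; common: {6}.
  x = 8: f ≡ 0 at y ∈ ∅; g ≡ 0 at y ∈ {0}; common: ∅.
  x = 9: f ≡ 0 at y ∈ ∅; g ≡ 0 at y ∈ {0}; common: ∅.
  x = 10: f ≡ 0 at y ∈ ∅; g ≡ 0 at y ∈ {6}; common: ∅.
Collecting: common zeros = {(7, 6)}, so the count is 1.
Comparison with the Bézout bound: 1 ≤ 2 = deg(f)·deg(g), as expected for curves with no common component (the affine F_11-count falls short of the bound because intersections may lie at infinity, over extension fields, or carry multiplicity).


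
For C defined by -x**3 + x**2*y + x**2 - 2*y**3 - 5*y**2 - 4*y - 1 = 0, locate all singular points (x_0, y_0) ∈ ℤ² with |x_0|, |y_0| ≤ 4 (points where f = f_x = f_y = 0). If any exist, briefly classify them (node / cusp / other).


Singular points: {(0, -1)}; classification: cusp.

Compute partial derivatives:
  f_x = -3*x**2 + 2*x*y + 2*x.
  f_y = x**2 - 6*y**2 - 10*y - 4.
Scan x_0 ∈ {−4, ..., 4}. For each x_0, f_y(x_0, y) is a polynomial in y; find its integer roots y ∈ {−4, ..., 4}, then test f_x and f at those candidates.
  x = -4: f_y(-4, y) = -6*y**2 - 10*y + 12; no integer root y with |y| ≤ 4.
  x = -3: f_y(-3, y) = -6*y**2 - 10*y + 5; no integer root y with |y| ≤ 4.
  x = -2: f_y(-2, y) = -6*y**2 - 10*y; vanishes at y ∈ {0}. (-2, 0): f_x = -16 ≠ 0.
  x = -1: f_y(-1, y) = -6*y**2 - 10*y - 3; no integer root y with |y| ≤ 4.
  x = 0: f_y(0, y) = -6*y**2 - 10*y - 4; vanishes at y ∈ {-1}. (0, -1): f_x = 0, f = 0 — SINGULAR.
  x = 1: f_y(1, y) = -6*y**2 - 10*y - 3; no integer root y with |y| ≤ 4.
  x = 2: f_y(2, y) = -6*y**2 - 10*y; vanishes at y ∈ {0}. (2, 0): f_x = -8 ≠ 0.
  x = 3: f_y(3, y) = -6*y**2 - 10*y + 5; no integer root y with |y| ≤ 4.
  x = 4: f_y(4, y) = -6*y**2 - 10*y + 12; no integer root y with |y| ≤ 4.
Only singular point on the grid: (0, -1).
Classify: substitute x = 0 + u, y = -1 + v and expand: f = -u**3 + u**2*v - 2*v**3 + v**2.
No constant or linear terms (consistent with a singular point). Quadratic part: v**2. Cubic part: -u**3 + u**2*v - 2*v**3.
The quadratic part v**2 is a perfect square, so there is a single (double) tangent line v = 0, i.e. y = -1. Restricting the cubic part to that line (v = 0) leaves -u**3 ≠ 0, so f is not divisible by v and the branch is v² ≈ u**3 to lowest order — this is a cusp.
Classification: cusp.


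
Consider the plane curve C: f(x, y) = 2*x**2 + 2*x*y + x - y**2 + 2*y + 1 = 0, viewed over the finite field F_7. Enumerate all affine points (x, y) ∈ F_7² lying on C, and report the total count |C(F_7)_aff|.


Affine F_7-points: {(0, 4), (0, 5), (1, 1), (1, 3), (5, 0), (5, 5), (6, 3), (6, 4)}; count = 8.

For each of the 49 pairs (x, y) ∈ F_7², evaluate f(x, y) mod 7. Record the zeros.
  x = 0: [0↦1, 1↦2, 2↦1, 3↦5, 4↦0, 5↦0, 6↦5]  zeros at y ∈ {4, 5}
  x = 1: [0↦4, 1↦0, 2↦1, 3↦0, 4↦4, 5↦6, 6↦6]  zeros at y ∈ {1, 3}
  x = 2: [0↦4, 1↦2, 2↦5, 3↦6, 4↦5, 5↦2, 6↦4]  zeros at y ∈ ∅
  x = 3: [0↦1, 1↦1, 2↦6, 3↦2, 4↦3, 5↦2, 6↦6]  zeros at y ∈ ∅
  x = 4: [0↦2, 1↦4, 2↦4, 3↦2, 4↦5, 5↦6, 6↦5]  zeros at y ∈ ∅
  x = 5: [0↦0, 1↦4, 2↦6, 3↦6, 4↦4, 5↦0, 6↦1]  zeros at y ∈ {0, 5}
  x = 6: [0↦2, 1↦1, 2↦5, 3↦0, 4↦0, 5↦5, 6↦1]  zeros at y ∈ {3, 4}
Collecting zeros: affine points = {(0, 4), (0, 5), (1, 1), (1, 3), (5, 0), (5, 5), (6, 3), (6, 4)}.
Total count |C(F_7)_aff| = 8.


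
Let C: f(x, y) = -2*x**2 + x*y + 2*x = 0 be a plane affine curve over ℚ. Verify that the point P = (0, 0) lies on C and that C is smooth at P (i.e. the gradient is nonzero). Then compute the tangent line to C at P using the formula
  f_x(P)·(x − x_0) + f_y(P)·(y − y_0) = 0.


Tangent line at P: 2*x = 0.

Step 1: f(0, 0) = 0, so P lies on C.
Step 2: partial derivatives
  f_x(x, y) = -4*x + y + 2, f_y(x, y) = x.
  f_x(P) = 2, f_y(P) = 0 (gradient nonzero, so P is smooth).
Step 3: tangent line at P: 2·(x − 0) + 0·(y − 0) = 0.
Expanding: 2*x = 0.


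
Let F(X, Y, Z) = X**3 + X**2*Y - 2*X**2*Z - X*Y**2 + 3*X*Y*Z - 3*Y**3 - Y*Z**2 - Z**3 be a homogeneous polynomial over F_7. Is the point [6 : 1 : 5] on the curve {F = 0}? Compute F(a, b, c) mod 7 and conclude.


F(6,1,5) ≡ 5 (mod 7); P is NOT on the curve.

Evaluate F(6, 1, 5) term-by-term (mod 7).
  X**3 ↦ 1·216·1·1 = 216
  X**2*Y ↦ 1·36·1·1 = 36
  -2*X**2*Z ↦ -2·36·1·5 = -360
  -X*Y**2 ↦ -1·6·1·1 = -6
  3*X*Y*Z ↦ 3·6·1·5 = 90
  -3*Y**3 ↦ -3·1·1·1 = -3
  -Y*Z**2 ↦ -1·1·1·25 = -25
  -Z**3 ↦ -1·1·1·125 = -125
Sum: F(6, 1, 5) = (216) + (36) + (-360) + (-6) + (90) + (-3) + (-25) + (-125) = -177.
Reducing mod 7: -177 ≡ 5 (mod 7).
Since F(a, b, c) ≡ 5 ≠ 0 (mod 7), P does NOT lie on the curve.


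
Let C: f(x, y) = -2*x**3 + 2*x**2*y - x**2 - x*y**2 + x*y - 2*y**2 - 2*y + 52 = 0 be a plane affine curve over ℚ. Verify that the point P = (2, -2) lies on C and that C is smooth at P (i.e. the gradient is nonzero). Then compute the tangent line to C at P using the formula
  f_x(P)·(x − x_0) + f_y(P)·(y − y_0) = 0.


Tangent line at P: -50*x + 24*y + 148 = 0.

Step 1: f(2, -2) = 0, so P lies on C.
Step 2: partial derivatives
  f_x(x, y) = -6*x**2 + 4*x*y - 2*x - y**2 + y, f_y(x, y) = 2*x**2 - 2*x*y + x - 4*y - 2.
  f_x(P) = -50, f_y(P) = 24 (gradient nonzero, so P is smooth).
Step 3: tangent line at P: -50·(x − 2) + 24·(y − -2) = 0.
Expanding: -50*x + 24*y + 148 = 0.


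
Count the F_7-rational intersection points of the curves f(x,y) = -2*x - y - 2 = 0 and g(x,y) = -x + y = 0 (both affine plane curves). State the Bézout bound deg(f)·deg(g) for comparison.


Common zeros: {(4, 4)}; count = 1; Bézout bound = 1.

deg(f) = 1, deg(g) = 1, so Bézout bound = 1.
Scan x ∈ F_7. For each x, list the y ∈ F_7 with f(x, y) ≡ 0 and those with g(x, y) ≡ 0 (mod 7); the common zeros in that column are the intersection.
  x = 0: f ≡ 0 at y ∈ {5}; g ≡ 0 at y ∈ {0}; common: ∅.
  x = 1: f ≡ 0 at y ∈ {3}; g ≡ 0 at y ∈ {1}; common: ∅.
  x = 2: f ≡ 0 at y ∈ {1}; g ≡ 0 at y ∈ {2}; common: ∅.
  x = 3: f ≡ 0 at y ∈ {6}; g ≡ 0 at y ∈ {3}; common: ∅.
  x = 4: f ≡ 0 at y ∈ {4}; g ≡ 0 at y ∈ {4}; common: {4}.
  x = 5: f ≡ 0 at y ∈ {2}; g ≡ 0 at y ∈ {5}; common: ∅.
  x = 6: f ≡ 0 at y ∈ {0}; g ≡ 0 at y ∈ {6}; common: ∅.
Collecting: common zeros = {(4, 4)}, so the count is 1.
Comparison with the Bézout bound: 1 ≤ 1 = deg(f)·deg(g), as expected for curves with no common component (the bound is attained).


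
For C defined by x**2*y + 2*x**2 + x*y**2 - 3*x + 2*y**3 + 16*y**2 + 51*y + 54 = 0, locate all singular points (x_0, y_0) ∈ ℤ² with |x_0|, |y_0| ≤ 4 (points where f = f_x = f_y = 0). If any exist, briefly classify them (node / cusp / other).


Singular points: {(3, -3)}; classification: node.

Compute partial derivatives:
  f_x = 2*x*y + 4*x + y**2 - 3.
  f_y = x**2 + 2*x*y + 6*y**2 + 32*y + 51.
Scan x_0 ∈ {−4, ..., 4}. For each x_0, f_y(x_0, y) is a polynomial in y; find its integer roots y ∈ {−4, ..., 4}, then test f_x and f at those candidates.
  x = -4: f_y(-4, y) = 6*y**2 + 24*y + 67; no integer root y with |y| ≤ 4.
  x = -3: f_y(-3, y) = 6*y**2 + 26*y + 60; no integer root y with |y| ≤ 4.
  x = -2: f_y(-2, y) = 6*y**2 + 28*y + 55; no integer root y with |y| ≤ 4.
  x = -1: f_y(-1, y) = 6*y**2 + 30*y + 52; no integer root y with |y| ≤ 4.
  x = 0: f_y(0, y) = 6*y**2 + 32*y + 51; no integer root y with |y| ≤ 4.
  x = 1: f_y(1, y) = 6*y**2 + 34*y + 52; no integer root y with |y| ≤ 4.
  x = 2: f_y(2, y) = 6*y**2 + 36*y + 55; no integer root y with |y| ≤ 4.
  x = 3: f_y(3, y) = 6*y**2 + 38*y + 60; vanishes at y ∈ {-3}. (3, -3): f_x = 0, f = 0 — SINGULAR.
  x = 4: f_y(4, y) = 6*y**2 + 40*y + 67; no integer root y with |y| ≤ 4.
Only singular point on the grid: (3, -3).
Classify: substitute x = 3 + u, y = -3 + v and expand: f = u**2*v - u**2 + u*v**2 + 2*v**3 + v**2.
No constant or linear terms (consistent with a singular point). Quadratic part: -u**2 + v**2. Cubic part: u**2*v + u*v**2 + 2*v**3.
The quadratic part v**2 - u**2 = (v − u)(v + u) splits into two distinct linear factors, so there are two distinct tangent lines y − -3 = ±(x − 3) — this is a node (ordinary double point).
Classification: node.


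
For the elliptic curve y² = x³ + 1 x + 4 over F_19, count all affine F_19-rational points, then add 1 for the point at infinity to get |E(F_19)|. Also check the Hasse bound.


Affine points = {(0, 2), (0, 17), (1, 5), (1, 14), (5, 1), (5, 18), (6, 6), (6, 13), (8, 7), (8, 12), (9, 1), (9, 18), (10, 8), (10, 11), (11, 4), (11, 15), (14, 8), (14, 11)}; affine count = 18; |E(F_19)| = 19.

Discriminant check: Δ ∝ 4a³ + 27b² = 4·1³ + 27·4² = 4·1 + 27·16 ≡ 18 (mod 19). Nonzero ⇒ E is nonsingular.
For each x ∈ F_19, compute rhs = x³ + 1·x + 4 mod 19, then count y ∈ F_19 with y² ≡ rhs.
  x = 0: rhs = 4, matching y values: 2, 17 (2 points).
  x = 1: rhs = 6, matching y values: 5, 14 (2 points).
  x = 2: rhs = 14, matching y values: none (0 points).
  x = 3: rhs = 15, matching y values: none (0 points).
  x = 4: rhs = 15, matching y values: none (0 points).
  x = 5: rhs = 1, matching y values: 1, 18 (2 points).
  x = 6: rhs = 17, matching y values: 6, 13 (2 points).
  x = 7: rhs = 12, matching y values: none (0 points).
  x = 8: rhs = 11, matching y values: 7, 12 (2 points).
  x = 9: rhs = 1, matching y values: 1, 18 (2 points).
  x = 10: rhs = 7, matching y values: 8, 11 (2 points).
  x = 11: rhs = 16, matching y values: 4, 15 (2 points).
  x = 12: rhs = 15, matching y values: none (0 points).
  x = 13: rhs = 10, matching y values: none (0 points).
  x = 14: rhs = 7, matching y values: 8, 11 (2 points).
  x = 15: rhs = 12, matching y values: none (0 points).
  x = 16: rhs = 12, matching y values: none (0 points).
  x = 17: rhs = 13, matching y values: none (0 points).
  x = 18: rhs = 2, matching y values: none (0 points).
Total affine count: 18.
Full point count |E(F_19)| = 18 + 1 = 19.
Hasse bound: |19 − (19+1)| = |-1| = 1 ≤ 2√19 ≈ 8.7178 ✓.


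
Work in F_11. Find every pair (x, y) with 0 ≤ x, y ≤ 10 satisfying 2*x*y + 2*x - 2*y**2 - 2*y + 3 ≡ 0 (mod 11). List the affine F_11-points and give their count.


Affine F_11-points: {(2, 5), (2, 7), (3, 1), (4, 0), (4, 3), (5, 6), (5, 9), (6, 8), (7, 2), (7, 4)}; count = 10.

For each of the 121 pairs (x, y) ∈ F_11², evaluate f(x, y) mod 11. Record the zeros.
  x = 0: [0↦3, 1↦10, 2↦2, 3↦1, 4↦7, 5↦9, 6↦7, 7↦1, 8↦2, 9↦10, 10↦3]  zeros at y ∈ ∅
  x = 1: [0↦5, 1↦3, 2↦8, 3↦9, 4↦6, 5↦10, 6↦10, 7↦6, 8↦9, 9↦8, 10↦3]  zeros at y ∈ ∅
  x = 2: [0↦7, 1↦7, 2↦3, 3↦6, 4↦5, 5↦0, 6↦2, 7↦0, 8↦5, 9↦6, 10↦3]  zeros at y ∈ {5, 7}
  x = 3: [0↦9, 1↦0, 2↦9, 3↦3, 4↦4, 5↦1, 6↦5, 7↦5, 8↦1, 9↦4, 10↦3]  zeros at y ∈ {1}
  x = 4: [0↦0, 1↦4, 2↦4, 3↦0, 4↦3, 5↦2, 6↦8, 7↦10, 8↦8, 9↦2, 10↦3]  zeros at y ∈ {0, 3}
  x = 5: [0↦2, 1↦8, 2↦10, 3↦8, 4↦2, 5↦3, 6↦0, 7↦4, 8↦4, 9↦0, 10↦3]  zeros at y ∈ {6, 9}
  x = 6: [0↦4, 1↦1, 2↦5, 3↦5, 4↦1, 5↦4, 6↦3, 7↦9, 8↦0, 9↦9, 10↦3]  zeros at y ∈ {8}
  x = 7: [0↦6, 1↦5, 2↦0, 3↦2, 4↦0, 5↦5, 6↦6, 7↦3, 8↦7, 9↦7, 10↦3]  zeros at y ∈ {2, 4}
  x = 8: [0↦8, 1↦9, 2↦6, 3↦10, 4↦10, 5↦6, 6↦9, 7↦8, 8↦3, 9↦5, 10↦3]  zeros at y ∈ ∅
  x = 9: [0↦10, 1↦2, 2↦1, 3↦7, 4↦9, 5↦7, 6↦1, 7↦2, 8↦10, 9↦3, 10↦3]  zeros at y ∈ ∅
  x = 10: [0↦1, 1↦6, 2↦7, 3↦4, 4↦8, 5↦8, 6↦4, 7↦7, 8↦6, 9↦1, 10↦3]  zeros at y ∈ ∅
Collecting zeros: affine points = {(2, 5), (2, 7), (3, 1), (4, 0), (4, 3), (5, 6), (5, 9), (6, 8), (7, 2), (7, 4)}.
Total count |C(F_11)_aff| = 10.


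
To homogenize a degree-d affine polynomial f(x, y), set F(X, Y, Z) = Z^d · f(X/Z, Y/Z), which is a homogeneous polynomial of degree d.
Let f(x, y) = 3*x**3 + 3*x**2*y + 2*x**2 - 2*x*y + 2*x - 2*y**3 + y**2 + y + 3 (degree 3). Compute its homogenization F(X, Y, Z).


F(X, Y, Z) = 3*X**3 + 3*X**2*Y + 2*X**2*Z - 2*X*Y*Z + 2*X*Z**2 - 2*Y**3 + Y**2*Z + Y*Z**2 + 3*Z**3

deg(f) = 3.
Substitute x = X/Z, y = Y/Z into f, then multiply by Z^3.
  monomial 3·x^3·y^0 ↦ 3·X^3·Y^0·Z^0.
  monomial 3·x^2·y^1 ↦ 3·X^2·Y^1·Z^0.
  monomial 2·x^2·y^0 ↦ 2·X^2·Y^0·Z^1.
  monomial -2·x^1·y^1 ↦ -2·X^1·Y^1·Z^1.
  monomial 2·x^1·y^0 ↦ 2·X^1·Y^0·Z^2.
  monomial -2·x^0·y^3 ↦ -2·X^0·Y^3·Z^0.
  monomial 1·x^0·y^2 ↦ 1·X^0·Y^2·Z^1.
  monomial 1·x^0·y^1 ↦ 1·X^0·Y^1·Z^2.
  monomial 3·x^0·y^0 ↦ 3·X^0·Y^0·Z^3.
Collecting: F(X, Y, Z) = 3*X**3 + 3*X**2*Y + 2*X**2*Z - 2*X*Y*Z + 2*X*Z**2 - 2*Y**3 + Y**2*Z + Y*Z**2 + 3*Z**3.


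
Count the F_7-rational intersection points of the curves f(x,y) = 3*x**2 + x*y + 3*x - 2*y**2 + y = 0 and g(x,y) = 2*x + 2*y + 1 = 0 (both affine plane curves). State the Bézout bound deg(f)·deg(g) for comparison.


Common zeros: {(5, 5)}; count = 1; Bézout bound = 2.

deg(f) = 2, deg(g) = 1, so Bézout bound = 2.
Scan x ∈ F_7. For each x, list the y ∈ F_7 with f(x, y) ≡ 0 and those with g(x, y) ≡ 0 (mod 7); the common zeros in that column are the intersection.
  x = 0: f ≡ 0 at y ∈ {0, 4}; g ≡ 0 at y ∈ {3}; common: ∅.
  x = 1: f ≡ 0 at y ∈ ∅; g ≡ 0 at y ∈ {2}; common: ∅.
  x = 2: f ≡ 0 at y ∈ ∅; g ≡ 0 at y ∈ {1}; common: ∅.
  x = 3: f ≡ 0 at y ∈ ∅; g ≡ 0 at y ∈ {0}; common: ∅.
  x = 4: f ≡ 0 at y ∈ {1, 5}; g ≡ 0 at y ∈ {6}; common: ∅.
  x = 5: f ≡ 0 at y ∈ {5}; g ≡ 0 at y ∈ {5}; common: {5}.
  x = 6: f ≡ 0 at y ∈ {0}; g ≡ 0 at y ∈ {4}; common: ∅.
Collecting: common zeros = {(5, 5)}, so the count is 1.
Comparison with the Bézout bound: 1 ≤ 2 = deg(f)·deg(g), as expected for curves with no common component (the affine F_7-count falls short of the bound because intersections may lie at infinity, over extension fields, or carry multiplicity).


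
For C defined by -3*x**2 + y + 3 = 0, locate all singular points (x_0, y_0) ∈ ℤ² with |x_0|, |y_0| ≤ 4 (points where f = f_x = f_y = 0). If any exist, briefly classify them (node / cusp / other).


No singular points in the scanned grid; C is smooth there.

Compute partial derivatives:
  f_x = -6*x.
  f_y = 1.
f_y = 1 is a nonzero constant, so f_y never vanishes: no point (x, y) can satisfy f = f_x = f_y = 0. In particular no (x, y) ∈ {−4, ..., 4}² is singular; the curve is smooth.


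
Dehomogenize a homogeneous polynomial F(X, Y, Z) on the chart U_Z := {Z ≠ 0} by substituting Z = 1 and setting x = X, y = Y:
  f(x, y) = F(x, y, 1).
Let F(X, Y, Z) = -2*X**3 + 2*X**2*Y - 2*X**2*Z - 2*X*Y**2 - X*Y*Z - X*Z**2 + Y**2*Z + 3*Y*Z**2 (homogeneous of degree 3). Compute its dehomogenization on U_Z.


f(x, y) = -2*x**3 + 2*x**2*y - 2*x**2 - 2*x*y**2 - x*y - x + y**2 + 3*y

On U_Z we set Z = 1. Each monomial c·X^i·Y^j·Z^k in F becomes c·x^i·y^j·1^k = c·x^i·y^j.
Substituting Z = 1: F(X, Y, 1) = -2*x**3 + 2*x**2*y - 2*x**2 - 2*x*y**2 - x*y - x + y**2 + 3*y.
Note: deg(f) ≤ deg(F) = 3; strict inequality happens when F is divisible by Z (lost terms).


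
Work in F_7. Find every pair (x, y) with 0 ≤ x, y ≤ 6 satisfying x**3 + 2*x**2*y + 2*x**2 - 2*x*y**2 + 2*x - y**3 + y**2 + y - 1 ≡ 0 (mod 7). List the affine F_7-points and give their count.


Affine F_7-points: {(0, 1), (0, 6), (3, 1), (3, 3), (3, 5), (4, 2), (4, 3), (6, 3)}; count = 8.

For each of the 49 pairs (x, y) ∈ F_7², evaluate f(x, y) mod 7. Record the zeros.
  x = 0: [0↦6, 1↦0, 2↦4, 3↦5, 4↦4, 5↦2, 6↦0]  zeros at y ∈ {1, 6}
  x = 1: [0↦4, 1↦5, 2↦5, 3↦5, 4↦6, 5↦2, 6↦1]  zeros at y ∈ ∅
  x = 2: [0↦5, 1↦3, 2↦3, 3↦6, 4↦6, 5↦4, 6↦1]  zeros at y ∈ ∅
  x = 3: [0↦1, 1↦0, 2↦4, 3↦0, 4↦3, 5↦0, 6↦6]  zeros at y ∈ {1, 3, 5}
  x = 4: [0↦5, 1↦2, 2↦0, 3↦0, 4↦3, 5↦3, 6↦1]  zeros at y ∈ {2, 3}
  x = 5: [0↦2, 1↦1, 2↦4, 3↦5, 4↦5, 5↦5, 6↦6]  zeros at y ∈ ∅
  x = 6: [0↦5, 1↦3, 2↦1, 3↦0, 4↦1, 5↦5, 6↦6]  zeros at y ∈ {3}
Collecting zeros: affine points = {(0, 1), (0, 6), (3, 1), (3, 3), (3, 5), (4, 2), (4, 3), (6, 3)}.
Total count |C(F_7)_aff| = 8.


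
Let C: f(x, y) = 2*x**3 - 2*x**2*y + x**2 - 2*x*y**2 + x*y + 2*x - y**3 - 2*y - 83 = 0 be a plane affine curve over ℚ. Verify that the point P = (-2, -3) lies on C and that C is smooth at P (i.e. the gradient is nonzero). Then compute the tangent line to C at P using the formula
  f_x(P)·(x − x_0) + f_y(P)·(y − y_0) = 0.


Tangent line at P: -23*x - 63*y - 235 = 0.

Step 1: f(-2, -3) = 0, so P lies on C.
Step 2: partial derivatives
  f_x(x, y) = 6*x**2 - 4*x*y + 2*x - 2*y**2 + y + 2, f_y(x, y) = -2*x**2 - 4*x*y + x - 3*y**2 - 2.
  f_x(P) = -23, f_y(P) = -63 (gradient nonzero, so P is smooth).
Step 3: tangent line at P: -23·(x − -2) + -63·(y − -3) = 0.
Expanding: -23*x - 63*y - 235 = 0.


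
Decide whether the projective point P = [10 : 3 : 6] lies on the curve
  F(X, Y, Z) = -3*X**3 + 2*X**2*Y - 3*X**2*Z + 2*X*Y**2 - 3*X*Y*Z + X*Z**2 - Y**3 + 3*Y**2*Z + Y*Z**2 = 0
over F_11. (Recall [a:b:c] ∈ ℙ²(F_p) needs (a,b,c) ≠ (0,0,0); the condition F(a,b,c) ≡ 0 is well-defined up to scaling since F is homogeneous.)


F(10,3,6) ≡ 3 (mod 11); P is NOT on the curve.

Evaluate F(10, 3, 6) term-by-term (mod 11).
  -3*X**3 ↦ -3·1000·1·1 = -3000
  2*X**2*Y ↦ 2·100·3·1 = 600
  -3*X**2*Z ↦ -3·100·1·6 = -1800
  2*X*Y**2 ↦ 2·10·9·1 = 180
  -3*X*Y*Z ↦ -3·10·3·6 = -540
  X*Z**2 ↦ 1·10·1·36 = 360
  -Y**3 ↦ -1·1·27·1 = -27
  3*Y**2*Z ↦ 3·1·9·6 = 162
  Y*Z**2 ↦ 1·1·3·36 = 108
Sum: F(10, 3, 6) = (-3000) + (600) + (-1800) + (180) + (-540) + (360) + (-27) + (162) + (108) = -3957.
Reducing mod 11: -3957 ≡ 3 (mod 11).
Since F(a, b, c) ≡ 3 ≠ 0 (mod 11), P does NOT lie on the curve.


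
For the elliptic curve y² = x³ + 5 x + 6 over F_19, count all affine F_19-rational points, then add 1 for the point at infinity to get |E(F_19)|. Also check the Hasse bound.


Affine points = {(0, 5), (0, 14), (2, 9), (2, 10), (5, 2), (5, 17), (6, 9), (6, 10), (7, 2), (7, 17), (8, 8), (8, 11), (9, 1), (9, 18), (10, 7), (10, 12), (11, 9), (11, 10), (13, 8), (13, 11), (15, 6), (15, 13), (17, 8), (17, 11), (18, 0)}; affine count = 25; |E(F_19)| = 26.

Discriminant check: Δ ∝ 4a³ + 27b² = 4·5³ + 27·6² = 4·125 + 27·36 ≡ 9 (mod 19). Nonzero ⇒ E is nonsingular.
For each x ∈ F_19, compute rhs = x³ + 5·x + 6 mod 19, then count y ∈ F_19 with y² ≡ rhs.
  x = 0: rhs = 6, matching y values: 5, 14 (2 points).
  x = 1: rhs = 12, matching y values: none (0 points).
  x = 2: rhs = 5, matching y values: 9, 10 (2 points).
  x = 3: rhs = 10, matching y values: none (0 points).
  x = 4: rhs = 14, matching y values: none (0 points).
  x = 5: rhs = 4, matching y values: 2, 17 (2 points).
  x = 6: rhs = 5, matching y values: 9, 10 (2 points).
  x = 7: rhs = 4, matching y values: 2, 17 (2 points).
  x = 8: rhs = 7, matching y values: 8, 11 (2 points).
  x = 9: rhs = 1, matching y values: 1, 18 (2 points).
  x = 10: rhs = 11, matching y values: 7, 12 (2 points).
  x = 11: rhs = 5, matching y values: 9, 10 (2 points).
  x = 12: rhs = 8, matching y values: none (0 points).
  x = 13: rhs = 7, matching y values: 8, 11 (2 points).
  x = 14: rhs = 8, matching y values: none (0 points).
  x = 15: rhs = 17, matching y values: 6, 13 (2 points).
  x = 16: rhs = 2, matching y values: none (0 points).
  x = 17: rhs = 7, matching y values: 8, 11 (2 points).
  x = 18: rhs = 0, matching y values: 0 (1 points).
Total affine count: 25.
Full point count |E(F_19)| = 25 + 1 = 26.
Hasse bound: |26 − (19+1)| = |6| = 6 ≤ 2√19 ≈ 8.7178 ✓.


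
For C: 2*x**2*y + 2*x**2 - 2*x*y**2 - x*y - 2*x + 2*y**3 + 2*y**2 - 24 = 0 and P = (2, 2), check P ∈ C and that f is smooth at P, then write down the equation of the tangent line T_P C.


Tangent line at P: 12*x + 22*y - 68 = 0.

Step 1: f(2, 2) = 0, so P lies on C.
Step 2: partial derivatives
  f_x(x, y) = 4*x*y + 4*x - 2*y**2 - y - 2, f_y(x, y) = 2*x**2 - 4*x*y - x + 6*y**2 + 4*y.
  f_x(P) = 12, f_y(P) = 22 (gradient nonzero, so P is smooth).
Step 3: tangent line at P: 12·(x − 2) + 22·(y − 2) = 0.
Expanding: 12*x + 22*y - 68 = 0.


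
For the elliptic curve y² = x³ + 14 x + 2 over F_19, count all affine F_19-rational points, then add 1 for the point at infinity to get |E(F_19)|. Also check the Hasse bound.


Affine points = {(1, 6), (1, 13), (2, 0), (5, 8), (5, 11), (6, 6), (6, 13), (7, 5), (7, 14), (11, 9), (11, 10), (12, 6), (12, 13), (13, 5), (13, 14), (14, 4), (14, 15), (16, 3), (16, 16), (17, 2), (17, 17), (18, 5), (18, 14)}; affine count = 23; |E(F_19)| = 24.

Discriminant check: Δ ∝ 4a³ + 27b² = 4·14³ + 27·2² = 4·2744 + 27·4 ≡ 7 (mod 19). Nonzero ⇒ E is nonsingular.
For each x ∈ F_19, compute rhs = x³ + 14·x + 2 mod 19, then count y ∈ F_19 with y² ≡ rhs.
  x = 0: rhs = 2, matching y values: none (0 points).
  x = 1: rhs = 17, matching y values: 6, 13 (2 points).
  x = 2: rhs = 0, matching y values: 0 (1 points).
  x = 3: rhs = 14, matching y values: none (0 points).
  x = 4: rhs = 8, matching y values: none (0 points).
  x = 5: rhs = 7, matching y values: 8, 11 (2 points).
  x = 6: rhs = 17, matching y values: 6, 13 (2 points).
  x = 7: rhs = 6, matching y values: 5, 14 (2 points).
  x = 8: rhs = 18, matching y values: none (0 points).
  x = 9: rhs = 2, matching y values: none (0 points).
  x = 10: rhs = 2, matching y values: none (0 points).
  x = 11: rhs = 5, matching y values: 9, 10 (2 points).
  x = 12: rhs = 17, matching y values: 6, 13 (2 points).
  x = 13: rhs = 6, matching y values: 5, 14 (2 points).
  x = 14: rhs = 16, matching y values: 4, 15 (2 points).
  x = 15: rhs = 15, matching y values: none (0 points).
  x = 16: rhs = 9, matching y values: 3, 16 (2 points).
  x = 17: rhs = 4, matching y values: 2, 17 (2 points).
  x = 18: rhs = 6, matching y values: 5, 14 (2 points).
Total affine count: 23.
Full point count |E(F_19)| = 23 + 1 = 24.
Hasse bound: |24 − (19+1)| = |4| = 4 ≤ 2√19 ≈ 8.7178 ✓.


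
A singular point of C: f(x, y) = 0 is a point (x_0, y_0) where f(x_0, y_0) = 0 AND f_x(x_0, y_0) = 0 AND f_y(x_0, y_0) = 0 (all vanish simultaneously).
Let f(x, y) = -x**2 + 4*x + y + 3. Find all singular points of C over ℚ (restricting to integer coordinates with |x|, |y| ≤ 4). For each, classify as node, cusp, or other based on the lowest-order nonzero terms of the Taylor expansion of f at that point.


No singular points in the scanned grid; C is smooth there.

Compute partial derivatives:
  f_x = 4 - 2*x.
  f_y = 1.
f_y = 1 is a nonzero constant, so f_y never vanishes: no point (x, y) can satisfy f = f_x = f_y = 0. In particular no (x, y) ∈ {−4, ..., 4}² is singular; the curve is smooth.


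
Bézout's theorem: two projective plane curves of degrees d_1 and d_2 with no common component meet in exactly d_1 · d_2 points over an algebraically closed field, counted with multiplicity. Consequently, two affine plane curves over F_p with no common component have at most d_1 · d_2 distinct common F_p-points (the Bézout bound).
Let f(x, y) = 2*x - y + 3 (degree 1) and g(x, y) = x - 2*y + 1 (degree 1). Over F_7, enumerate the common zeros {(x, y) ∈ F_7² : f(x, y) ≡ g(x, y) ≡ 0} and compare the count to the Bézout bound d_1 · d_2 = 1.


Common zeros: {(3, 2)}; count = 1; Bézout bound = 1.

deg(f) = 1, deg(g) = 1, so Bézout bound = 1.
Scan x ∈ F_7. For each x, list the y ∈ F_7 with f(x, y) ≡ 0 and those with g(x, y) ≡ 0 (mod 7); the common zeros in that column are the intersection.
  x = 0: f ≡ 0 at y ∈ {3}; g ≡ 0 at y ∈ {4}; common: ∅.
  x = 1: f ≡ 0 at y ∈ {5}; g ≡ 0 at y ∈ {1}; common: ∅.
  x = 2: f ≡ 0 at y ∈ {0}; g ≡ 0 at y ∈ {5}; common: ∅.
  x = 3: f ≡ 0 at y ∈ {2}; g ≡ 0 at y ∈ {2}; common: {2}.
  x = 4: f ≡ 0 at y ∈ {4}; g ≡ 0 at y ∈ {6}; common: ∅.
  x = 5: f ≡ 0 at y ∈ {6}; g ≡ 0 at y ∈ {3}; common: ∅.
  x = 6: f ≡ 0 at y ∈ {1}; g ≡ 0 at y ∈ {0}; common: ∅.
Collecting: common zeros = {(3, 2)}, so the count is 1.
Comparison with the Bézout bound: 1 ≤ 1 = deg(f)·deg(g), as expected for curves with no common component (the bound is attained).


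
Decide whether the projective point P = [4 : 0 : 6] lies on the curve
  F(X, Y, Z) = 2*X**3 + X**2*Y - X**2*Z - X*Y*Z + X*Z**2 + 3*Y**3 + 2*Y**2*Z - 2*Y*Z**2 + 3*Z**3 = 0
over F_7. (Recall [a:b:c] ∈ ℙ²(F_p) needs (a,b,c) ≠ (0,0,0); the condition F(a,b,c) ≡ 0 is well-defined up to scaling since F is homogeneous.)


F(4,0,6) ≡ 5 (mod 7); P is NOT on the curve.

Evaluate F(4, 0, 6) term-by-term (mod 7).
  2*X**3 ↦ 2·64·1·1 = 128
  X**2*Y ↦ 1·16·0·1 = 0
  -X**2*Z ↦ -1·16·1·6 = -96
  -X*Y*Z ↦ -1·4·0·6 = 0
  X*Z**2 ↦ 1·4·1·36 = 144
  3*Y**3 ↦ 3·1·0·1 = 0
  2*Y**2*Z ↦ 2·1·0·6 = 0
  -2*Y*Z**2 ↦ -2·1·0·36 = 0
  3*Z**3 ↦ 3·1·1·216 = 648
Sum: F(4, 0, 6) = (128) + (0) + (-96) + (0) + (144) + (0) + (0) + (0) + (648) = 824.
Reducing mod 7: 824 ≡ 5 (mod 7).
Since F(a, b, c) ≡ 5 ≠ 0 (mod 7), P does NOT lie on the curve.


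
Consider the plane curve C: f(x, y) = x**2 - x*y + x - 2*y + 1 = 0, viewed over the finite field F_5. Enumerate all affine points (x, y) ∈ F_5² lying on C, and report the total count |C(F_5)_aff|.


Affine F_5-points: {(0, 3), (1, 1), (2, 3), (4, 1)}; count = 4.

For each of the 25 pairs (x, y) ∈ F_5², evaluate f(x, y) mod 5. Record the zeros.
  x = 0: [0↦1, 1↦4, 2↦2, 3↦0, 4↦3]  zeros at y ∈ {3}
  x = 1: [0↦3, 1↦0, 2↦2, 3↦4, 4↦1]  zeros at y ∈ {1}
  x = 2: [0↦2, 1↦3, 2↦4, 3↦0, 4↦1]  zeros at y ∈ {3}
  x = 3: [0↦3, 1↦3, 2↦3, 3↦3, 4↦3]  zeros at y ∈ ∅
  x = 4: [0↦1, 1↦0, 2↦4, 3↦3, 4↦2]  zeros at y ∈ {1}
Collecting zeros: affine points = {(0, 3), (1, 1), (2, 3), (4, 1)}.
Total count |C(F_5)_aff| = 4.


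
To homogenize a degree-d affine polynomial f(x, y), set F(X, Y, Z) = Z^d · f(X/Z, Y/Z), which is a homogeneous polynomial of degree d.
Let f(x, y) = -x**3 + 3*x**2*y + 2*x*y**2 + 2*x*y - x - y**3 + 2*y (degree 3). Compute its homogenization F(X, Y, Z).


F(X, Y, Z) = -X**3 + 3*X**2*Y + 2*X*Y**2 + 2*X*Y*Z - X*Z**2 - Y**3 + 2*Y*Z**2

deg(f) = 3.
Substitute x = X/Z, y = Y/Z into f, then multiply by Z^3.
  monomial -1·x^3·y^0 ↦ -1·X^3·Y^0·Z^0.
  monomial 3·x^2·y^1 ↦ 3·X^2·Y^1·Z^0.
  monomial 2·x^1·y^2 ↦ 2·X^1·Y^2·Z^0.
  monomial 2·x^1·y^1 ↦ 2·X^1·Y^1·Z^1.
  monomial -1·x^1·y^0 ↦ -1·X^1·Y^0·Z^2.
  monomial -1·x^0·y^3 ↦ -1·X^0·Y^3·Z^0.
  monomial 2·x^0·y^1 ↦ 2·X^0·Y^1·Z^2.
Collecting: F(X, Y, Z) = -X**3 + 3*X**2*Y + 2*X*Y**2 + 2*X*Y*Z - X*Z**2 - Y**3 + 2*Y*Z**2.


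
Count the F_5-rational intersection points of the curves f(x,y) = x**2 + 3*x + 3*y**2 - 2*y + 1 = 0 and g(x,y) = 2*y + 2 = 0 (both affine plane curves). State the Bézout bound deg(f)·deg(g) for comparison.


Common zeros: {(1, 4)}; count = 1; Bézout bound = 2.

deg(f) = 2, deg(g) = 1, so Bézout bound = 2.
Scan x ∈ F_5. For each x, list the y ∈ F_5 with f(x, y) ≡ 0 and those with g(x, y) ≡ 0 (mod 5); the common zeros in that column are the intersection.
  x = 0: f ≡ 0 at y ∈ ∅; g ≡ 0 at y ∈ {4}; common: ∅.
  x = 1: f ≡ 0 at y ∈ {0, 4}; g ≡ 0 at y ∈ {4}; common: {4}.
  x = 2: f ≡ 0 at y ∈ ∅; g ≡ 0 at y ∈ {4}; common: ∅.
  x = 3: f ≡ 0 at y ∈ {1, 3}; g ≡ 0 at y ∈ {4}; common: ∅.
  x = 4: f ≡ 0 at y ∈ {1, 3}; g ≡ 0 at y ∈ {4}; common: ∅.
Collecting: common zeros = {(1, 4)}, so the count is 1.
Comparison with the Bézout bound: 1 ≤ 2 = deg(f)·deg(g), as expected for curves with no common component (the affine F_5-count falls short of the bound because intersections may lie at infinity, over extension fields, or carry multiplicity).


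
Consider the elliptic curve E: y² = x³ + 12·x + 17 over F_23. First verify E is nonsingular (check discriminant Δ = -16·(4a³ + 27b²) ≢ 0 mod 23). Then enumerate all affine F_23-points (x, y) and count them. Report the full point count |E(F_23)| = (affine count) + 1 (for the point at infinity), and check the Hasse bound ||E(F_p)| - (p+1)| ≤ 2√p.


Affine points = {(2, 7), (2, 16), (5, 8), (5, 15), (6, 11), (6, 12), (8, 2), (8, 21), (9, 7), (9, 16), (11, 10), (11, 13), (12, 7), (12, 16), (13, 1), (13, 22), (14, 10), (14, 13), (16, 2), (16, 21), (18, 4), (18, 19), (20, 0), (21, 10), (21, 13), (22, 2), (22, 21)}; affine count = 27; |E(F_23)| = 28.

Discriminant check: Δ ∝ 4a³ + 27b² = 4·12³ + 27·17² = 4·1728 + 27·289 ≡ 18 (mod 23). Nonzero ⇒ E is nonsingular.
For each x ∈ F_23, compute rhs = x³ + 12·x + 17 mod 23, then count y ∈ F_23 with y² ≡ rhs.
  x = 0: rhs = 17, matching y values: none (0 points).
  x = 1: rhs = 7, matching y values: none (0 points).
  x = 2: rhs = 3, matching y values: 7, 16 (2 points).
  x = 3: rhs = 11, matching y values: none (0 points).
  x = 4: rhs = 14, matching y values: none (0 points).
  x = 5: rhs = 18, matching y values: 8, 15 (2 points).
  x = 6: rhs = 6, matching y values: 11, 12 (2 points).
  x = 7: rhs = 7, matching y values: none (0 points).
  x = 8: rhs = 4, matching y values: 2, 21 (2 points).
  x = 9: rhs = 3, matching y values: 7, 16 (2 points).
  x = 10: rhs = 10, matching y values: none (0 points).
  x = 11: rhs = 8, matching y values: 10, 13 (2 points).
  x = 12: rhs = 3, matching y values: 7, 16 (2 points).
  x = 13: rhs = 1, matching y values: 1, 22 (2 points).
  x = 14: rhs = 8, matching y values: 10, 13 (2 points).
  x = 15: rhs = 7, matching y values: none (0 points).
  x = 16: rhs = 4, matching y values: 2, 21 (2 points).
  x = 17: rhs = 5, matching y values: none (0 points).
  x = 18: rhs = 16, matching y values: 4, 19 (2 points).
  x = 19: rhs = 20, matching y values: none (0 points).
  x = 20: rhs = 0, matching y values: 0 (1 points).
  x = 21: rhs = 8, matching y values: 10, 13 (2 points).
  x = 22: rhs = 4, matching y values: 2, 21 (2 points).
Total affine count: 27.
Full point count |E(F_23)| = 27 + 1 = 28.
Hasse bound: |28 − (23+1)| = |4| = 4 ≤ 2√23 ≈ 9.5917 ✓.


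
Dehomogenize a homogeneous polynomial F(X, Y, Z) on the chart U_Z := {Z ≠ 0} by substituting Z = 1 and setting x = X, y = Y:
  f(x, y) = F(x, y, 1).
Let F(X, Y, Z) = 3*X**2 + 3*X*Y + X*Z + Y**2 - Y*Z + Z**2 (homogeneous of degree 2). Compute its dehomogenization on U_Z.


f(x, y) = 3*x**2 + 3*x*y + x + y**2 - y + 1

On U_Z we set Z = 1. Each monomial c·X^i·Y^j·Z^k in F becomes c·x^i·y^j·1^k = c·x^i·y^j.
Substituting Z = 1: F(X, Y, 1) = 3*x**2 + 3*x*y + x + y**2 - y + 1.
Note: deg(f) ≤ deg(F) = 2; strict inequality happens when F is divisible by Z (lost terms).


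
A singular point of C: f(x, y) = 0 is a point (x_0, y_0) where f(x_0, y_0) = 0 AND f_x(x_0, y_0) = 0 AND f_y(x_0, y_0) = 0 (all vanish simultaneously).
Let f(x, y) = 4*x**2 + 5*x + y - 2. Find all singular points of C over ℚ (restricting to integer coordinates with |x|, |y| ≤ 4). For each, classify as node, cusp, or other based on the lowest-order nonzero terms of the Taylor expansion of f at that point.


No singular points in the scanned grid; C is smooth there.

Compute partial derivatives:
  f_x = 8*x + 5.
  f_y = 1.
f_y = 1 is a nonzero constant, so f_y never vanishes: no point (x, y) can satisfy f = f_x = f_y = 0. In particular no (x, y) ∈ {−4, ..., 4}² is singular; the curve is smooth.


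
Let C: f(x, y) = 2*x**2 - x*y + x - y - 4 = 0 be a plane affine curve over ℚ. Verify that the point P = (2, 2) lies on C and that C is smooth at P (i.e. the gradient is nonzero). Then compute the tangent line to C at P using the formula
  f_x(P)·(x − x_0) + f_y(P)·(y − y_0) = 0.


Tangent line at P: 7*x - 3*y - 8 = 0.

Step 1: f(2, 2) = 0, so P lies on C.
Step 2: partial derivatives
  f_x(x, y) = 4*x - y + 1, f_y(x, y) = -x - 1.
  f_x(P) = 7, f_y(P) = -3 (gradient nonzero, so P is smooth).
Step 3: tangent line at P: 7·(x − 2) + -3·(y − 2) = 0.
Expanding: 7*x - 3*y - 8 = 0.


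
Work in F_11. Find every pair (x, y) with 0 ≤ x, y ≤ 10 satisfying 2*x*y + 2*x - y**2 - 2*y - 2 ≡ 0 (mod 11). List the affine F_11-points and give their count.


Affine F_11-points: {(1, 0), (2, 6), (2, 7), (4, 1), (4, 5), (7, 4), (7, 8), (9, 2), (9, 3), (10, 9)}; count = 10.

For each of the 121 pairs (x, y) ∈ F_11², evaluate f(x, y) mod 11. Record the zeros.
  x = 0: [0↦9, 1↦6, 2↦1, 3↦5, 4↦7, 5↦7, 6↦5, 7↦1, 8↦6, 9↦9, 10↦10]  zeros at y ∈ ∅
  x = 1: [0↦0, 1↦10, 2↦7, 3↦2, 4↦6, 5↦8, 6↦8, 7↦6, 8↦2, 9↦7, 10↦10]  zeros at y ∈ {0}
  x = 2: [0↦2, 1↦3, 2↦2, 3↦10, 4↦5, 5↦9, 6↦0, 7↦0, 8↦9, 9↦5, 10↦10]  zeros at y ∈ {6, 7}
  x = 3: [0↦4, 1↦7, 2↦8, 3↦7, 4↦4, 5↦10, 6↦3, 7↦5, 8↦5, 9↦3, 10↦10]  zeros at y ∈ ∅
  x = 4: [0↦6, 1↦0, 2↦3, 3↦4, 4↦3, 5↦0, 6↦6, 7↦10, 8↦1, 9↦1, 10↦10]  zeros at y ∈ {1, 5}
  x = 5: [0↦8, 1↦4, 2↦9, 3↦1, 4↦2, 5↦1, 6↦9, 7↦4, 8↦8, 9↦10, 10↦10]  zeros at y ∈ ∅
  x = 6: [0↦10, 1↦8, 2↦4, 3↦9, 4↦1, 5↦2, 6↦1, 7↦9, 8↦4, 9↦8, 10↦10]  zeros at y ∈ ∅
  x = 7: [0↦1, 1↦1, 2↦10, 3↦6, 4↦0, 5↦3, 6↦4, 7↦3, 8↦0, 9↦6, 10↦10]  zeros at y ∈ {4, 8}
  x = 8: [0↦3, 1↦5, 2↦5, 3↦3, 4↦10, 5↦4, 6↦7, 7↦8, 8↦7, 9↦4, 10↦10]  zeros at y ∈ ∅
  x = 9: [0↦5, 1↦9, 2↦0, 3↦0, 4↦9, 5↦5, 6↦10, 7↦2, 8↦3, 9↦2, 10↦10]  zeros at y ∈ {2, 3}
  x = 10: [0↦7, 1↦2, 2↦6, 3↦8, 4↦8, 5↦6, 6↦2, 7↦7, 8↦10, 9↦0, 10↦10]  zeros at y ∈ {9}
Collecting zeros: affine points = {(1, 0), (2, 6), (2, 7), (4, 1), (4, 5), (7, 4), (7, 8), (9, 2), (9, 3), (10, 9)}.
Total count |C(F_11)_aff| = 10.
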